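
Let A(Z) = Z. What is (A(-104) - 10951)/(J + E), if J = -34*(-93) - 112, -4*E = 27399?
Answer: 44220/15199 ≈ 2.9094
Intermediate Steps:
E = -27399/4 (E = -1/4*27399 = -27399/4 ≈ -6849.8)
J = 3050 (J = 3162 - 112 = 3050)
(A(-104) - 10951)/(J + E) = (-104 - 10951)/(3050 - 27399/4) = -11055/(-15199/4) = -11055*(-4/15199) = 44220/15199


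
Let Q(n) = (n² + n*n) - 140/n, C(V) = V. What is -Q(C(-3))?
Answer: -194/3 ≈ -64.667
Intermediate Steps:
Q(n) = -140/n + 2*n² (Q(n) = (n² + n²) - 140/n = 2*n² - 140/n = -140/n + 2*n²)
-Q(C(-3)) = -2*(-70 + (-3)³)/(-3) = -2*(-1)*(-70 - 27)/3 = -2*(-1)*(-97)/3 = -1*194/3 = -194/3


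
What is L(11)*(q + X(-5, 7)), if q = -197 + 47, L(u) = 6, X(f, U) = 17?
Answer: -798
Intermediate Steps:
q = -150
L(11)*(q + X(-5, 7)) = 6*(-150 + 17) = 6*(-133) = -798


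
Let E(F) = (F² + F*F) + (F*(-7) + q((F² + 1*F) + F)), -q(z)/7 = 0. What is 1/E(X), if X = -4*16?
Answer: 1/8640 ≈ 0.00011574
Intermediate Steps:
q(z) = 0 (q(z) = -7*0 = 0)
X = -64
E(F) = -7*F + 2*F² (E(F) = (F² + F*F) + (F*(-7) + 0) = (F² + F²) + (-7*F + 0) = 2*F² - 7*F = -7*F + 2*F²)
1/E(X) = 1/(-64*(-7 + 2*(-64))) = 1/(-64*(-7 - 128)) = 1/(-64*(-135)) = 1/8640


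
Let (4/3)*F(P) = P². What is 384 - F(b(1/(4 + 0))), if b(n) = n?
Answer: 24573/64 ≈ 383.95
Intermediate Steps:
F(P) = 3*P²/4
384 - F(b(1/(4 + 0))) = 384 - 3*(1/(4 + 0))²/4 = 384 - 3*(1/4)²/4 = 384 - 3*(¼)²/4 = 384 - 3/(4*16) = 384 - 1*3/64 = 384 - 3/64 = 24573/64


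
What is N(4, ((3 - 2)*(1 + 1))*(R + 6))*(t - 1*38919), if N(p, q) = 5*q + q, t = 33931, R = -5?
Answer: -59856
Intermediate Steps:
N(p, q) = 6*q
N(4, ((3 - 2)*(1 + 1))*(R + 6))*(t - 1*38919) = (6*(((3 - 2)*(1 + 1))*(-5 + 6)))*(33931 - 1*38919) = (6*((1*2)*1))*(33931 - 38919) = (6*(2*1))*(-4988) = (6*2)*(-4988) = 12*(-4988) = -59856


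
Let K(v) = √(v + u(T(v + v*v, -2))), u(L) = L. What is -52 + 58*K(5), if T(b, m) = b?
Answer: -52 + 58*√35 ≈ 291.13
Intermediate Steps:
K(v) = √(v² + 2*v) (K(v) = √(v + (v + v*v)) = √(v + (v + v²)) = √(v² + 2*v))
-52 + 58*K(5) = -52 + 58*√(5*(2 + 5)) = -52 + 58*√(5*7) = -52 + 58*√35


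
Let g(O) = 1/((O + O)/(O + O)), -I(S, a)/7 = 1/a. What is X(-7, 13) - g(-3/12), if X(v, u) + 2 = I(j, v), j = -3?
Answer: -2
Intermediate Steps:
I(S, a) = -7/a
X(v, u) = -2 - 7/v
g(O) = 1 (g(O) = 1/((2*O)/((2*O))) = 1/((2*O)*(1/(2*O))) = 1/1 = 1)
X(-7, 13) - g(-3/12) = (-2 - 7/(-7)) - 1*1 = (-2 - 7*(-⅐)) - 1 = (-2 + 1) - 1 = -1 - 1 = -2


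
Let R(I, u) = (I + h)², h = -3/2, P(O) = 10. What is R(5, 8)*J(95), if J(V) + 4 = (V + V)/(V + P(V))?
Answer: -161/6 ≈ -26.833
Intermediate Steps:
h = -3/2 (h = -3*½ = -3/2 ≈ -1.5000)
R(I, u) = (-3/2 + I)² (R(I, u) = (I - 3/2)² = (-3/2 + I)²)
J(V) = -4 + 2*V/(10 + V) (J(V) = -4 + (V + V)/(V + 10) = -4 + (2*V)/(10 + V) = -4 + 2*V/(10 + V))
R(5, 8)*J(95) = ((-3 + 2*5)²/4)*(2*(-20 - 1*95)/(10 + 95)) = ((-3 + 10)²/4)*(2*(-20 - 95)/105) = ((¼)*7²)*(2*(1/105)*(-115)) = ((¼)*49)*(-46/21) = (49/4)*(-46/21) = -161/6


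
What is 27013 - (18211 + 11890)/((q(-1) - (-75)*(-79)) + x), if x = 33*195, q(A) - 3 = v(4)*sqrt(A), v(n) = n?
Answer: 7093974592/263185 + 120404*I/263185 ≈ 26954.0 + 0.45749*I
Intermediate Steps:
q(A) = 3 + 4*sqrt(A)
x = 6435
27013 - (18211 + 11890)/((q(-1) - (-75)*(-79)) + x) = 27013 - (18211 + 11890)/(((3 + 4*sqrt(-1)) - (-75)*(-79)) + 6435) = 27013 - 30101/(((3 + 4*I) - 75*79) + 6435) = 27013 - 30101/(((3 + 4*I) - 5925) + 6435) = 27013 - 30101/((-5922 + 4*I) + 6435) = 27013 - 30101/(513 + 4*I) = 27013 - 30101*(513 - 4*I)/263185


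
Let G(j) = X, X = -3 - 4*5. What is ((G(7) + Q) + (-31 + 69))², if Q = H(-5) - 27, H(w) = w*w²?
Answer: 18769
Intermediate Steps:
H(w) = w³
X = -23 (X = -3 - 20 = -23)
G(j) = -23
Q = -152 (Q = (-5)³ - 27 = -125 - 27 = -152)
((G(7) + Q) + (-31 + 69))² = ((-23 - 152) + (-31 + 69))² = (-175 + 38)² = (-137)² = 18769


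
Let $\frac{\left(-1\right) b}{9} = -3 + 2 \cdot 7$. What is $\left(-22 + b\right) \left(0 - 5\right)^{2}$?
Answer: $-3025$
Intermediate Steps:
$b = -99$ ($b = - 9 \left(-3 + 2 \cdot 7\right) = - 9 \left(-3 + 14\right) = \left(-9\right) 11 = -99$)
$\left(-22 + b\right) \left(0 - 5\right)^{2} = \left(-22 - 99\right) \left(0 - 5\right)^{2} = - 121 \left(-5\right)^{2} = \left(-121\right) 25 = -3025$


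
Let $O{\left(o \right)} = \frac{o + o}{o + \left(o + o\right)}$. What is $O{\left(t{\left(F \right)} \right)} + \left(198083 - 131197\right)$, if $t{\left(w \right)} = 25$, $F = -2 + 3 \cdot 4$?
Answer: $\frac{200660}{3} \approx 66887.0$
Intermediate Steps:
$F = 10$ ($F = -2 + 12 = 10$)
$O{\left(o \right)} = \frac{2}{3}$ ($O{\left(o \right)} = \frac{2 o}{o + 2 o} = \frac{2 o}{3 o} = 2 o \frac{1}{3 o} = \frac{2}{3}$)
$O{\left(t{\left(F \right)} \right)} + \left(198083 - 131197\right) = \frac{2}{3} + \left(198083 - 131197\right) = \frac{2}{3} + 66886 = \frac{200660}{3}$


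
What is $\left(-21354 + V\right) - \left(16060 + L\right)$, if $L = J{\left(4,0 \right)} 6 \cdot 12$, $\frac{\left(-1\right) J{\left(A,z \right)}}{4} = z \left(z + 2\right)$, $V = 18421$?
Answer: $-18993$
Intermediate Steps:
$J{\left(A,z \right)} = - 4 z \left(2 + z\right)$ ($J{\left(A,z \right)} = - 4 z \left(z + 2\right) = - 4 z \left(2 + z\right)$)
$L = 0$ ($L = \left(-4\right) 0 \left(2 + 0\right) 6 \cdot 12 = \left(-4\right) 0 \cdot 2 \cdot 6 \cdot 12 = 0 \cdot 6 \cdot 12 = 0 \cdot 12 = 0$)
$\left(-21354 + V\right) - \left(16060 + L\right) = \left(-21354 + 18421\right) - 16060 = -2933 + \left(-16060 + 0\right) = -2933 - 16060 = -18993$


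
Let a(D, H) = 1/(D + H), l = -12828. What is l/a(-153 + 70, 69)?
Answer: 179592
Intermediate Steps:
l/a(-153 + 70, 69) = -12828/(1/((-153 + 70) + 69)) = -12828/(1/(-83 + 69)) = -12828/(1/(-14)) = -12828/(-1/14) = -12828*(-14) = 179592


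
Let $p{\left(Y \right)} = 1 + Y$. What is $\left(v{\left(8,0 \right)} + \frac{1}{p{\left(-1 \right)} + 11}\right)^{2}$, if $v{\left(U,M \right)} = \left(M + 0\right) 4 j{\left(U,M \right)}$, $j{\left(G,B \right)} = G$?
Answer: $\frac{1}{121} \approx 0.0082645$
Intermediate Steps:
$v{\left(U,M \right)} = 4 M U$ ($v{\left(U,M \right)} = \left(M + 0\right) 4 U = M 4 U = 4 M U$)
$\left(v{\left(8,0 \right)} + \frac{1}{p{\left(-1 \right)} + 11}\right)^{2} = \left(4 \cdot 0 \cdot 8 + \frac{1}{\left(1 - 1\right) + 11}\right)^{2} = \left(0 + \frac{1}{0 + 11}\right)^{2} = \left(0 + \frac{1}{11}\right)^{2} = \left(\frac{1}{11}\right)^{2} = \frac{1}{121}$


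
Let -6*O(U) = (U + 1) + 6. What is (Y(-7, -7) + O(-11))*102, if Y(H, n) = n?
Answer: -646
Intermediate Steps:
O(U) = -7/6 - U/6 (O(U) = -((U + 1) + 6)/6 = -((1 + U) + 6)/6 = -(7 + U)/6 = -7/6 - U/6)
(Y(-7, -7) + O(-11))*102 = (-7 + (-7/6 - ⅙*(-11)))*102 = (-7 + (-7/6 + 11/6))*102 = (-7 + ⅔)*102 = -19/3*102 = -646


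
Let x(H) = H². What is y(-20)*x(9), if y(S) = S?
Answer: -1620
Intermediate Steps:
y(-20)*x(9) = -20*9² = -20*81 = -1620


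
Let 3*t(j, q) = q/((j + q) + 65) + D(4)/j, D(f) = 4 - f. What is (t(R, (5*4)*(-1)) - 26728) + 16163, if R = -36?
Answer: -285275/27 ≈ -10566.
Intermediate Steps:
t(j, q) = q/(3*(65 + j + q)) (t(j, q) = (q/((j + q) + 65) + (4 - 1*4)/j)/3 = (q/(65 + j + q) + (4 - 4)/j)/3 = (q/(65 + j + q) + 0/j)/3 = (q/(65 + j + q) + 0)/3 = (q/(65 + j + q))/3 = q/(3*(65 + j + q)))
(t(R, (5*4)*(-1)) - 26728) + 16163 = (((5*4)*(-1))/(3*(65 - 36 + (5*4)*(-1))) - 26728) + 16163 = ((20*(-1))/(3*(65 - 36 + 20*(-1))) - 26728) + 16163 = ((⅓)*(-20)/(65 - 36 - 20) - 26728) + 16163 = ((⅓)*(-20)/9 - 26728) + 16163 = ((⅓)*(-20)*(⅑) - 26728) + 16163 = (-20/27 - 26728) + 16163 = -721676/27 + 16163 = -285275/27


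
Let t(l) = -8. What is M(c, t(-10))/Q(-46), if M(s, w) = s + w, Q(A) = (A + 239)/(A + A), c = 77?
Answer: -6348/193 ≈ -32.891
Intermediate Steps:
Q(A) = (239 + A)/(2*A) (Q(A) = (239 + A)/((2*A)) = (239 + A)*(1/(2*A)) = (239 + A)/(2*A))
M(c, t(-10))/Q(-46) = (77 - 8)/(((½)*(239 - 46)/(-46))) = 69/(((½)*(-1/46)*193)) = 69/(-193/92) = 69*(-92/193) = -6348/193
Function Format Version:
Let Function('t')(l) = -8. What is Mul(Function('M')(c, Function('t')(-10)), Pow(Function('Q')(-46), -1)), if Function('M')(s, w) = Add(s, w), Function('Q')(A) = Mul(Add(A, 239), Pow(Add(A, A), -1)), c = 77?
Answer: Rational(-6348, 193) ≈ -32.891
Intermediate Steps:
Function('Q')(A) = Mul(Rational(1, 2), Pow(A, -1), Add(239, A)) (Function('Q')(A) = Mul(Add(239, A), Pow(Mul(2, A), -1)) = Mul(Add(239, A), Mul(Rational(1, 2), Pow(A, -1))) = Mul(Rational(1, 2), Pow(A, -1), Add(239, A)))
Mul(Function('M')(c, Function('t')(-10)), Pow(Function('Q')(-46), -1)) = Mul(Add(77, -8), Pow(Mul(Rational(1, 2), Pow(-46, -1), Add(239, -46)), -1)) = Mul(69, Pow(Mul(Rational(1, 2), Rational(-1, 46), 193), -1)) = Mul(69, Pow(Rational(-193, 92), -1)) = Mul(69, Rational(-92, 193)) = Rational(-6348, 193)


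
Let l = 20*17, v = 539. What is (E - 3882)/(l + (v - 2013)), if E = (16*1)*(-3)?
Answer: 655/189 ≈ 3.4656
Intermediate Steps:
l = 340
E = -48 (E = 16*(-3) = -48)
(E - 3882)/(l + (v - 2013)) = (-48 - 3882)/(340 + (539 - 2013)) = -3930/(340 - 1474) = -3930/(-1134) = -3930*(-1/1134) = 655/189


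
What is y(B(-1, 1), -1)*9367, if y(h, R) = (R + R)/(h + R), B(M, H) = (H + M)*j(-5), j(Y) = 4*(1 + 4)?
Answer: 18734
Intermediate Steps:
j(Y) = 20 (j(Y) = 4*5 = 20)
B(M, H) = 20*H + 20*M (B(M, H) = (H + M)*20 = 20*H + 20*M)
y(h, R) = 2*R/(R + h) (y(h, R) = (2*R)/(R + h) = 2*R/(R + h))
y(B(-1, 1), -1)*9367 = (2*(-1)/(-1 + (20*1 + 20*(-1))))*9367 = (2*(-1)/(-1 + (20 - 20)))*9367 = (2*(-1)/(-1 + 0))*9367 = (2*(-1)/(-1))*9367 = (2*(-1)*(-1))*9367 = 2*9367 = 18734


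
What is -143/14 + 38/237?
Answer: -33359/3318 ≈ -10.054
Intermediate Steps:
-143/14 + 38/237 = -33359/3318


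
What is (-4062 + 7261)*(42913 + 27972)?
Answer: 226761115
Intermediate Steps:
(-4062 + 7261)*(42913 + 27972) = 3199*70885 = 226761115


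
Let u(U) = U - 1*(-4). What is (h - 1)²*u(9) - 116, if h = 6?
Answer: 209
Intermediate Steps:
u(U) = 4 + U (u(U) = U + 4 = 4 + U)
(h - 1)²*u(9) - 116 = (6 - 1)²*(4 + 9) - 116 = 5²*13 - 116 = 25*13 - 116 = 325 - 116 = 209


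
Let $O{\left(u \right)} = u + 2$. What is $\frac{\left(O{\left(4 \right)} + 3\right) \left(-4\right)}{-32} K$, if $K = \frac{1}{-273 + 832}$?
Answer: $\frac{9}{4472} \approx 0.0020125$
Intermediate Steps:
$O{\left(u \right)} = 2 + u$
$K = \frac{1}{559} \approx 0.0017889$
$\frac{\left(O{\left(4 \right)} + 3\right) \left(-4\right)}{-32} K = \frac{\left(\left(2 + 4\right) + 3\right) \left(-4\right)}{-32} \cdot \frac{1}{559} = \left(6 + 3\right) \left(-4\right) \left(- \frac{1}{32}\right) \frac{1}{559} = 9 \left(-4\right) \left(- \frac{1}{32}\right) \frac{1}{559} = \left(-36\right) \left(- \frac{1}{32}\right) \frac{1}{559} = \frac{9}{8} \cdot \frac{1}{559} = \frac{9}{4472}$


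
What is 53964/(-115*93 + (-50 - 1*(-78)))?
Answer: -53964/10667 ≈ -5.0590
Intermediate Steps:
53964/(-115*93 + (-50 - 1*(-78))) = 53964/(-10695 + (-50 + 78)) = 53964/(-10695 + 28) = 53964/(-10667) = 53964*(-1/10667) = -53964/10667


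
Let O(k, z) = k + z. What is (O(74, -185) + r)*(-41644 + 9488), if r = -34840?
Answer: 1123884356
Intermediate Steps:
(O(74, -185) + r)*(-41644 + 9488) = ((74 - 185) - 34840)*(-41644 + 9488) = (-111 - 34840)*(-32156) = -34951*(-32156) = 1123884356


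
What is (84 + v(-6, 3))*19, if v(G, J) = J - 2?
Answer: 1615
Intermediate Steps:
v(G, J) = -2 + J
(84 + v(-6, 3))*19 = (84 + (-2 + 3))*19 = (84 + 1)*19 = 85*19 = 1615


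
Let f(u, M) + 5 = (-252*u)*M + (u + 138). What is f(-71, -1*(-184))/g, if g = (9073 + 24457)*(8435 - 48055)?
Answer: -329219/132845860 ≈ -0.0024782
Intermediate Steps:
f(u, M) = 133 + u - 252*M*u (f(u, M) = -5 + ((-252*u)*M + (u + 138)) = -5 + (-252*M*u + (138 + u)) = -5 + (138 + u - 252*M*u) = 133 + u - 252*M*u)
g = -1328458600 (g = 33530*(-39620) = -1328458600)
f(-71, -1*(-184))/g = (133 - 71 - 252*(-1*(-184))*(-71))/(-1328458600) = (133 - 71 - 252*184*(-71))*(-1/1328458600) = (133 - 71 + 3292128)*(-1/1328458600) = 3292190*(-1/1328458600) = -329219/132845860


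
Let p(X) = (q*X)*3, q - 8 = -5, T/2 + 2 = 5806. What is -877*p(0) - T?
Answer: -11608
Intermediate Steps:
T = 11608 (T = -4 + 2*5806 = -4 + 11612 = 11608)
q = 3 (q = 8 - 5 = 3)
p(X) = 9*X (p(X) = (3*X)*3 = 9*X)
-877*p(0) - T = -7893*0 - 1*11608 = -877*0 - 11608 = 0 - 11608 = -11608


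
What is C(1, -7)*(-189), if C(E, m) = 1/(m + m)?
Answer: 27/2 ≈ 13.500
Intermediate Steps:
C(E, m) = 1/(2*m)
C(1, -7)*(-189) = ((1/2)/(-7))*(-189) = ((1/2)*(-1/7))*(-189) = -1/14*(-189) = 27/2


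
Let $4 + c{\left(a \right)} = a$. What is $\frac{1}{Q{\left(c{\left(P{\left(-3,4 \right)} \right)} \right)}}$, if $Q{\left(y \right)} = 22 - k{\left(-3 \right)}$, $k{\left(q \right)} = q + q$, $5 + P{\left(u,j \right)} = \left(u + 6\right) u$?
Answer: $\frac{1}{28} \approx 0.035714$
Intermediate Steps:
$P{\left(u,j \right)} = -5 + u \left(6 + u\right)$ ($P{\left(u,j \right)} = -5 + \left(u + 6\right) u = -5 + \left(6 + u\right) u = -5 + u \left(6 + u\right)$)
$c{\left(a \right)} = -4 + a$
$k{\left(q \right)} = 2 q$
$Q{\left(y \right)} = 28$ ($Q{\left(y \right)} = 22 - 2 \left(-3\right) = 22 - -6 = 22 + 6 = 28$)
$\frac{1}{Q{\left(c{\left(P{\left(-3,4 \right)} \right)} \right)}} = \frac{1}{28}$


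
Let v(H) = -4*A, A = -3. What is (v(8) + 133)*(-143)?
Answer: -20735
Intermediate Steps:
v(H) = 12 (v(H) = -4*(-3) = 12)
(v(8) + 133)*(-143) = (12 + 133)*(-143) = 145*(-143) = -20735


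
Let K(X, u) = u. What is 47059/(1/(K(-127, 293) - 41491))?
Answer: -1938736682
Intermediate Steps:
47059/(1/(K(-127, 293) - 41491)) = 47059/(1/(293 - 41491)) = 47059/(1/(-41198)) = 47059/(-1/41198) = 47059*(-41198) = -1938736682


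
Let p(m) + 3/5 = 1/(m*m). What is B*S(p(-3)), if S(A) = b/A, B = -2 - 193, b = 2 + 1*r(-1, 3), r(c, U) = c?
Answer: 8775/22 ≈ 398.86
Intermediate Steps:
b = 1 (b = 2 + 1*(-1) = 2 - 1 = 1)
p(m) = -⅗ + m⁻² (p(m) = -⅗ + 1/(m*m) = -⅗ + 1/(m²) = -⅗ + m⁻²)
B = -195
S(A) = 1/A
B*S(p(-3)) = -195/(-⅗ + (-3)⁻²) = -195/(-⅗ + ⅑) = -195/(-22/45) = -195*(-45/22) = 8775/22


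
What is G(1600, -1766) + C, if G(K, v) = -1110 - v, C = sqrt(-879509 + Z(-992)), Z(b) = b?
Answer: 656 + I*sqrt(880501) ≈ 656.0 + 938.35*I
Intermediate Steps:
C = I*sqrt(880501) (C = sqrt(-879509 - 992) = sqrt(-880501) = I*sqrt(880501) ≈ 938.35*I)
G(1600, -1766) + C = (-1110 - 1*(-1766)) + I*sqrt(880501) = (-1110 + 1766) + I*sqrt(880501) = 656 + I*sqrt(880501)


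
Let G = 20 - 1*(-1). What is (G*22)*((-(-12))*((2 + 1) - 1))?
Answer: 11088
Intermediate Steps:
G = 21 (G = 20 + 1 = 21)
(G*22)*((-(-12))*((2 + 1) - 1)) = (21*22)*((-(-12))*((2 + 1) - 1)) = 462*((-4*(-3))*(3 - 1)) = 462*(12*2) = 462*24 = 11088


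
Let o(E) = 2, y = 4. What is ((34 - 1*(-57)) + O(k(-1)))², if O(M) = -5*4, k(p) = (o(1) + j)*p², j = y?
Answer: 5041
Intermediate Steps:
j = 4
k(p) = 6*p² (k(p) = (2 + 4)*p² = 6*p²)
O(M) = -20
((34 - 1*(-57)) + O(k(-1)))² = ((34 - 1*(-57)) - 20)² = ((34 + 57) - 20)² = (91 - 20)² = 71² = 5041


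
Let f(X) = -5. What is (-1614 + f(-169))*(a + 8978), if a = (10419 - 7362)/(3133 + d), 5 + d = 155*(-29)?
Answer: -19864917911/1367 ≈ -1.4532e+7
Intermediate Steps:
d = -4500 (d = -5 + 155*(-29) = -5 - 4495 = -4500)
a = -3057/1367 (a = (10419 - 7362)/(3133 - 4500) = 3057/(-1367) = 3057*(-1/1367) = -3057/1367 ≈ -2.2363)
(-1614 + f(-169))*(a + 8978) = (-1614 - 5)*(-3057/1367 + 8978) = -1619*12269869/1367 = -19864917911/1367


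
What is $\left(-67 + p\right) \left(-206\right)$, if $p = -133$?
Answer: $41200$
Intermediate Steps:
$\left(-67 + p\right) \left(-206\right) = \left(-67 - 133\right) \left(-206\right) = \left(-200\right) \left(-206\right) = 41200$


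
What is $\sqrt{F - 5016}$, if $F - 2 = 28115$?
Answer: $\sqrt{23101} \approx 151.99$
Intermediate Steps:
$F = 28117$ ($F = 2 + 28115 = 28117$)
$\sqrt{F - 5016} = \sqrt{28117 - 5016} = \sqrt{23101}$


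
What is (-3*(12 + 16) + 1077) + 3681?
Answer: 4674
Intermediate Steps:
(-3*(12 + 16) + 1077) + 3681 = (-3*28 + 1077) + 3681 = (-84 + 1077) + 3681 = 993 + 3681 = 4674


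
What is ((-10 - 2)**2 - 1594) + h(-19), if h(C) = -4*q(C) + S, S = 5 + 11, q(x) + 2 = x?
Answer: -1350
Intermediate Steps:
q(x) = -2 + x
S = 16
h(C) = 24 - 4*C (h(C) = -4*(-2 + C) + 16 = (8 - 4*C) + 16 = 24 - 4*C)
((-10 - 2)**2 - 1594) + h(-19) = ((-10 - 2)**2 - 1594) + (24 - 4*(-19)) = ((-12)**2 - 1594) + (24 + 76) = (144 - 1594) + 100 = -1450 + 100 = -1350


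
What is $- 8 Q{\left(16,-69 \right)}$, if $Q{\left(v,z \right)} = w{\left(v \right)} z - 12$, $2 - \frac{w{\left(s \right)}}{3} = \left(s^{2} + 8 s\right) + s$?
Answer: $-658992$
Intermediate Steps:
$w{\left(s \right)} = 6 - 27 s - 3 s^{2}$ ($w{\left(s \right)} = 6 - 3 \left(\left(s^{2} + 8 s\right) + s\right) = 6 - 3 \left(s^{2} + 9 s\right) = 6 - \left(3 s^{2} + 27 s\right) = 6 - 27 s - 3 s^{2}$)
$Q{\left(v,z \right)} = -12 + z \left(6 - 27 v - 3 v^{2}\right)$ ($Q{\left(v,z \right)} = \left(6 - 27 v - 3 v^{2}\right) z - 12 = z \left(6 - 27 v - 3 v^{2}\right) - 12 = -12 + z \left(6 - 27 v - 3 v^{2}\right)$)
$- 8 Q{\left(16,-69 \right)} = - 8 \left(-12 - - 207 \left(-2 + 16^{2} + 9 \cdot 16\right)\right) = - 8 \left(-12 - - 207 \left(-2 + 256 + 144\right)\right) = - 8 \left(-12 - \left(-207\right) 398\right) = - 8 \left(-12 + 82386\right) = \left(-8\right) 82374 = -658992$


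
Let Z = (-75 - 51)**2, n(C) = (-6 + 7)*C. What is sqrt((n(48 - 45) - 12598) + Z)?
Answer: sqrt(3281) ≈ 57.280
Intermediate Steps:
n(C) = C (n(C) = 1*C = C)
Z = 15876 (Z = (-126)**2 = 15876)
sqrt((n(48 - 45) - 12598) + Z) = sqrt(((48 - 45) - 12598) + 15876) = sqrt((3 - 12598) + 15876) = sqrt(-12595 + 15876) = sqrt(3281)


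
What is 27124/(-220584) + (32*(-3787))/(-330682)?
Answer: 2220229111/9117894786 ≈ 0.24350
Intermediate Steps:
27124/(-220584) + (32*(-3787))/(-330682) = 27124*(-1/220584) - 121184*(-1/330682) = -6781/55146 + 60592/165341 = 2220229111/9117894786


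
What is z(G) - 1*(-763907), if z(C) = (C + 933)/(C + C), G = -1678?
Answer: 2563672637/3356 ≈ 7.6391e+5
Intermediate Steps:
z(C) = (933 + C)/(2*C) (z(C) = (933 + C)/((2*C)) = (933 + C)*(1/(2*C)) = (933 + C)/(2*C))
z(G) - 1*(-763907) = (1/2)*(933 - 1678)/(-1678) - 1*(-763907) = (1/2)*(-1/1678)*(-745) + 763907 = 745/3356 + 763907 = 2563672637/3356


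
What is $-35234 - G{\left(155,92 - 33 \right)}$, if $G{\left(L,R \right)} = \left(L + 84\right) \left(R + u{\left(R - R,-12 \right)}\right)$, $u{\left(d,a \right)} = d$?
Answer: $-49335$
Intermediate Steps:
$G{\left(L,R \right)} = R \left(84 + L\right)$ ($G{\left(L,R \right)} = \left(L + 84\right) \left(R + \left(R - R\right)\right) = \left(84 + L\right) \left(R + 0\right) = \left(84 + L\right) R = R \left(84 + L\right)$)
$-35234 - G{\left(155,92 - 33 \right)} = -35234 - \left(92 - 33\right) \left(84 + 155\right) = -35234 - 59 \cdot 239 = -35234 - 14101 = -49335$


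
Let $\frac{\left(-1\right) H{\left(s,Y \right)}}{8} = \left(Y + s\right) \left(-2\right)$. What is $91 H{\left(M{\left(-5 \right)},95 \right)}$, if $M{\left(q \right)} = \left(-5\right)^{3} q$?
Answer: $1048320$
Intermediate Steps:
$M{\left(q \right)} = - 125 q$
$H{\left(s,Y \right)} = 16 Y + 16 s$ ($H{\left(s,Y \right)} = - 8 \left(Y + s\right) \left(-2\right) = - 8 \left(- 2 Y - 2 s\right) = 16 Y + 16 s$)
$91 H{\left(M{\left(-5 \right)},95 \right)} = 91 \left(16 \cdot 95 + 16 \left(\left(-125\right) \left(-5\right)\right)\right) = 91 \left(1520 + 16 \cdot 625\right) = 91 \left(1520 + 10000\right) = 91 \cdot 11520 = 1048320$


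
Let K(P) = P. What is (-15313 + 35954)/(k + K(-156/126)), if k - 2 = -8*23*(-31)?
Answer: 433461/119800 ≈ 3.6182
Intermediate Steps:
k = 5706 (k = 2 - 8*23*(-31) = 2 - 184*(-31) = 2 + 5704 = 5706)
(-15313 + 35954)/(k + K(-156/126)) = (-15313 + 35954)/(5706 - 156/126) = 20641/(5706 - 156*1/126) = 20641/(5706 - 26/21) = 20641/(119800/21) = 20641*(21/119800) = 433461/119800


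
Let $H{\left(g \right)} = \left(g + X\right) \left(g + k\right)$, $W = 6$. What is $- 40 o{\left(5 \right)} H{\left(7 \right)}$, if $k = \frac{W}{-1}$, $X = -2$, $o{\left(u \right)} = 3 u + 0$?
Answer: $-3000$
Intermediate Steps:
$o{\left(u \right)} = 3 u$
$k = -6$ ($k = \frac{6}{-1} = 6 \left(-1\right) = -6$)
$H{\left(g \right)} = \left(-6 + g\right) \left(-2 + g\right)$ ($H{\left(g \right)} = \left(g - 2\right) \left(g - 6\right) = \left(-2 + g\right) \left(-6 + g\right) = \left(-6 + g\right) \left(-2 + g\right)$)
$- 40 o{\left(5 \right)} H{\left(7 \right)} = - 40 \cdot 3 \cdot 5 \left(12 + 7^{2} - 56\right) = \left(-40\right) 15 \left(12 + 49 - 56\right) = \left(-600\right) 5 = -3000$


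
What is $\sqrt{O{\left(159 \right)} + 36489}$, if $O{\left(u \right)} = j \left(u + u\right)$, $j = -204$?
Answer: $i \sqrt{28383} \approx 168.47 i$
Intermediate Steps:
$O{\left(u \right)} = - 408 u$ ($O{\left(u \right)} = - 204 \left(u + u\right) = - 204 \cdot 2 u = - 408 u$)
$\sqrt{O{\left(159 \right)} + 36489} = \sqrt{\left(-408\right) 159 + 36489} = \sqrt{-64872 + 36489} = \sqrt{-28383} = i \sqrt{28383}$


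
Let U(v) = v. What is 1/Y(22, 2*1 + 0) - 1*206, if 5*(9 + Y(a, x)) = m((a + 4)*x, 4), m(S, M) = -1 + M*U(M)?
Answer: -1237/6 ≈ -206.17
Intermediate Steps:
m(S, M) = -1 + M² (m(S, M) = -1 + M*M = -1 + M²)
Y(a, x) = -6 (Y(a, x) = -9 + (-1 + 4²)/5 = -9 + (-1 + 16)/5 = -9 + (⅕)*15 = -9 + 3 = -6)
1/Y(22, 2*1 + 0) - 1*206 = 1/(-6) - 1*206 = -⅙ - 206 = -1237/6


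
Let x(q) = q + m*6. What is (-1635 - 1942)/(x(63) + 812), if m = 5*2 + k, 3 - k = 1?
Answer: -3577/947 ≈ -3.7772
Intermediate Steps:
k = 2 (k = 3 - 1*1 = 3 - 1 = 2)
m = 12 (m = 5*2 + 2 = 10 + 2 = 12)
x(q) = 72 + q (x(q) = q + 12*6 = q + 72 = 72 + q)
(-1635 - 1942)/(x(63) + 812) = (-1635 - 1942)/((72 + 63) + 812) = -3577/(135 + 812) = -3577/947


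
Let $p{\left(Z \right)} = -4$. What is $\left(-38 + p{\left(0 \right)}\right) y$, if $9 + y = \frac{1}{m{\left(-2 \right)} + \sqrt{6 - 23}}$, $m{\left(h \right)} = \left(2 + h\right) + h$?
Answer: $382 + 2 i \sqrt{17} \approx 382.0 + 8.2462 i$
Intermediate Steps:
$m{\left(h \right)} = 2 + 2 h$
$y = -9 + \frac{1}{-2 + i \sqrt{17}}$ ($y = -9 + \frac{1}{\left(2 + 2 \left(-2\right)\right) + \sqrt{6 - 23}} = -9 + \frac{1}{\left(2 - 4\right) + \sqrt{-17}} = -9 + \frac{1}{-2 + i \sqrt{17}} \approx -9.0952 - 0.19634 i$)
$\left(-38 + p{\left(0 \right)}\right) y = \left(-38 - 4\right) \left(- \frac{191}{21} - \frac{i \sqrt{17}}{21}\right) = - 42 \left(- \frac{191}{21} - \frac{i \sqrt{17}}{21}\right) = 382 + 2 i \sqrt{17}$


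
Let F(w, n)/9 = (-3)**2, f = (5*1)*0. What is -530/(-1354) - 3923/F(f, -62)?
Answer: -2634406/54837 ≈ -48.041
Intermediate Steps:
f = 0 (f = 5*0 = 0)
F(w, n) = 81 (F(w, n) = 9*(-3)**2 = 9*9 = 81)
-530/(-1354) - 3923/F(f, -62) = -530/(-1354) - 3923/81 = -530*(-1/1354) - 3923*1/81 = 265/677 - 3923/81 = -2634406/54837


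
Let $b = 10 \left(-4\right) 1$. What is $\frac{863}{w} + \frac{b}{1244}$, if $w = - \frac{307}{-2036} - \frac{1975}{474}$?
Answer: $- \frac{1639589734}{7628519} \approx -214.93$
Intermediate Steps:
$b = -40$ ($b = \left(-40\right) 1 = -40$)
$w = - \frac{24529}{6108}$ ($w = \left(-307\right) \left(- \frac{1}{2036}\right) - \frac{25}{6} = \frac{307}{2036} - \frac{25}{6} = - \frac{24529}{6108} \approx -4.0159$)
$\frac{863}{w} + \frac{b}{1244} = \frac{863}{- \frac{24529}{6108}} - \frac{40}{1244} = 863 \left(- \frac{6108}{24529}\right) - \frac{10}{311} = - \frac{5271204}{24529} - \frac{10}{311} = - \frac{1639589734}{7628519}$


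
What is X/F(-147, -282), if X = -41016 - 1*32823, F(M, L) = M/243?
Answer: 5980959/49 ≈ 1.2206e+5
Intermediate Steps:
F(M, L) = M/243 (F(M, L) = M*(1/243) = M/243)
X = -73839 (X = -41016 - 32823 = -73839)
X/F(-147, -282) = -73839/((1/243)*(-147)) = -73839/(-49/81) = -73839*(-81/49) = 5980959/49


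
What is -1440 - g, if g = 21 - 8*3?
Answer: -1437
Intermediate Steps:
g = -3 (g = 21 - 24 = -3)
-1440 - g = -1440 - 1*(-3) = -1440 + 3 = -1437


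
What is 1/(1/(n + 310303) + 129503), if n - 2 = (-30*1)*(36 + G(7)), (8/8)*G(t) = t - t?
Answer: 309225/40045565176 ≈ 7.7218e-6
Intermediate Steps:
G(t) = 0 (G(t) = t - t = 0)
n = -1078 (n = 2 + (-30*1)*(36 + 0) = 2 - 30*36 = 2 - 1080 = -1078)
1/(1/(n + 310303) + 129503) = 1/(1/(-1078 + 310303) + 129503) = 1/(1/309225 + 129503) = 1/(40045565176/309225) = 309225/40045565176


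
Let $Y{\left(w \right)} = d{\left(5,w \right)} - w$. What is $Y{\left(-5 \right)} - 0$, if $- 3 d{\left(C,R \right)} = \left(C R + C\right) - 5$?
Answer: $\frac{40}{3} \approx 13.333$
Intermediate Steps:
$d{\left(C,R \right)} = \frac{5}{3} - \frac{C}{3} - \frac{C R}{3}$ ($d{\left(C,R \right)} = - \frac{\left(C R + C\right) - 5}{3} = - \frac{\left(C + C R\right) - 5}{3} = - \frac{-5 + C + C R}{3} = \frac{5}{3} - \frac{C}{3} - \frac{C R}{3}$)
$Y{\left(w \right)} = - \frac{8 w}{3}$ ($Y{\left(w \right)} = \left(\frac{5}{3} - \frac{5}{3} - \frac{5 w}{3}\right) - w = - \frac{5 w}{3} - w = - \frac{8 w}{3}$)
$Y{\left(-5 \right)} - 0 = \left(- \frac{8}{3}\right) \left(-5\right) - 0 = \frac{40}{3} + 0 = \frac{40}{3}$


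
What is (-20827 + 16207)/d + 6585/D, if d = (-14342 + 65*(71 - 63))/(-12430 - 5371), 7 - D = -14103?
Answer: -116032413033/19502842 ≈ -5949.5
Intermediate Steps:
D = 14110 (D = 7 - 1*(-14103) = 7 + 14103 = 14110)
d = 13822/17801 (d = (-14342 + 65*8)/(-17801) = (-14342 + 520)*(-1/17801) = -13822*(-1/17801) = 13822/17801 ≈ 0.77647)
(-20827 + 16207)/d + 6585/D = (-20827 + 16207)/(13822/17801) + 6585/14110 = -4620*17801/13822 + 6585*(1/14110) = -41120310/6911 + 1317/2822 = -116032413033/19502842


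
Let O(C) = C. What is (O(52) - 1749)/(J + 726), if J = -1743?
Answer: 1697/1017 ≈ 1.6686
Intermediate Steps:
(O(52) - 1749)/(J + 726) = (52 - 1749)/(-1743 + 726) = -1697/(-1017) = -1697*(-1/1017) = 1697/1017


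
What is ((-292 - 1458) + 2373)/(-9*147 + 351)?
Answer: -623/972 ≈ -0.64095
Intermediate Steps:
((-292 - 1458) + 2373)/(-9*147 + 351) = (-1750 + 2373)/(-1323 + 351) = 623/(-972) = 623*(-1/972) = -623/972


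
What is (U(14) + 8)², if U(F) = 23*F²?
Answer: 20394256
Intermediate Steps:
(U(14) + 8)² = (23*14² + 8)² = (23*196 + 8)² = (4508 + 8)² = 4516² = 20394256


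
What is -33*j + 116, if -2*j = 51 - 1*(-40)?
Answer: 3235/2 ≈ 1617.5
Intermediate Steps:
j = -91/2 (j = -(51 - 1*(-40))/2 = -(51 + 40)/2 = -½*91 = -91/2 ≈ -45.500)
-33*j + 116 = -33*(-91/2) + 116 = 3003/2 + 116 = 3235/2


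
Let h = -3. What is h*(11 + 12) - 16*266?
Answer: -4325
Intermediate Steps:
h*(11 + 12) - 16*266 = -3*(11 + 12) - 16*266 = -3*23 - 4256 = -69 - 4256 = -4325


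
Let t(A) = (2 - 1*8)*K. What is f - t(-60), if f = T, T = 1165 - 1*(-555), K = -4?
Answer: 1696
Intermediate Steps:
t(A) = 24 (t(A) = (2 - 1*8)*(-4) = (2 - 8)*(-4) = -6*(-4) = 24)
T = 1720 (T = 1165 + 555 = 1720)
f = 1720
f - t(-60) = 1720 - 1*24 = 1720 - 24 = 1696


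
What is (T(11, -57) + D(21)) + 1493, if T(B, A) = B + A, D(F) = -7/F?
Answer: 4340/3 ≈ 1446.7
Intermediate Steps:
T(B, A) = A + B
(T(11, -57) + D(21)) + 1493 = ((-57 + 11) - 7/21) + 1493 = (-46 - 7*1/21) + 1493 = (-46 - 1/3) + 1493 = -139/3 + 1493 = 4340/3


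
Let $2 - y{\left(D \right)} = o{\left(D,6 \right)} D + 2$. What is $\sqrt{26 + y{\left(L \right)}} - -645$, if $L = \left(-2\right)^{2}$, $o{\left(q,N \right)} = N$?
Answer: $645 + \sqrt{2} \approx 646.41$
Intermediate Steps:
$L = 4$
$y{\left(D \right)} = - 6 D$ ($y{\left(D \right)} = 2 - \left(6 D + 2\right) = 2 - \left(2 + 6 D\right) = - 6 D$)
$\sqrt{26 + y{\left(L \right)}} - -645 = \sqrt{26 - 24} - -645 = \sqrt{26 - 24} + 645 = \sqrt{2} + 645 = 645 + \sqrt{2}$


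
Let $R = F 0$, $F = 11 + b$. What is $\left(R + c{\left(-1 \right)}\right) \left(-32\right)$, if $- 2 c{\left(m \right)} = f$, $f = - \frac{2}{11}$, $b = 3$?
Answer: $- \frac{32}{11} \approx -2.9091$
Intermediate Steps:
$F = 14$ ($F = 11 + 3 = 14$)
$f = - \frac{2}{11}$ ($f = \left(-2\right) \frac{1}{11} = - \frac{2}{11} \approx -0.18182$)
$R = 0$ ($R = 14 \cdot 0 = 0$)
$c{\left(m \right)} = \frac{1}{11}$ ($c{\left(m \right)} = \left(- \frac{1}{2}\right) \left(- \frac{2}{11}\right) = \frac{1}{11}$)
$\left(R + c{\left(-1 \right)}\right) \left(-32\right) = \left(0 + \frac{1}{11}\right) \left(-32\right) = \frac{1}{11} \left(-32\right) = - \frac{32}{11}$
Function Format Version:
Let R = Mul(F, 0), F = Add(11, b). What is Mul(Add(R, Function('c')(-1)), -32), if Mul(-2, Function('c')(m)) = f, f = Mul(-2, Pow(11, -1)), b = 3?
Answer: Rational(-32, 11) ≈ -2.9091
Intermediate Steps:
F = 14 (F = Add(11, 3) = 14)
f = Rational(-2, 11) (f = Mul(-2, Rational(1, 11)) = Rational(-2, 11) ≈ -0.18182)
R = 0 (R = Mul(14, 0) = 0)
Function('c')(m) = Rational(1, 11) (Function('c')(m) = Mul(Rational(-1, 2), Rational(-2, 11)) = Rational(1, 11))
Mul(Add(R, Function('c')(-1)), -32) = Mul(Add(0, Rational(1, 11)), -32) = Mul(Rational(1, 11), -32) = Rational(-32, 11)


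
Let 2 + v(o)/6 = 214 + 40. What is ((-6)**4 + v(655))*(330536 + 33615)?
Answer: 1022536008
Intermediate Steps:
v(o) = 1512 (v(o) = -12 + 6*(214 + 40) = -12 + 6*254 = -12 + 1524 = 1512)
((-6)**4 + v(655))*(330536 + 33615) = ((-6)**4 + 1512)*(330536 + 33615) = (1296 + 1512)*364151 = 2808*364151 = 1022536008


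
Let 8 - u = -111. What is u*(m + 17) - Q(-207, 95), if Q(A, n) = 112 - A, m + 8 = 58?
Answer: 7654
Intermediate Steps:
m = 50 (m = -8 + 58 = 50)
u = 119 (u = 8 - 1*(-111) = 8 + 111 = 119)
u*(m + 17) - Q(-207, 95) = 119*(50 + 17) - (112 - 1*(-207)) = 119*67 - (112 + 207) = 7973 - 1*319 = 7973 - 319 = 7654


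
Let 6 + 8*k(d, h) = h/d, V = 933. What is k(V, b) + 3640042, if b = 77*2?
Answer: 6792317011/1866 ≈ 3.6400e+6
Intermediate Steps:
b = 154
k(d, h) = -¾ + h/(8*d) (k(d, h) = -¾ + (h/d)/8 = -¾ + h/(8*d))
k(V, b) + 3640042 = (⅛)*(154 - 6*933)/933 + 3640042 = (⅛)*(1/933)*(154 - 5598) + 3640042 = (⅛)*(1/933)*(-5444) + 3640042 = -1361/1866 + 3640042 = 6792317011/1866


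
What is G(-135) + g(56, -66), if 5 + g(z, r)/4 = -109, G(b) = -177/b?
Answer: -20461/45 ≈ -454.69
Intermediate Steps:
g(z, r) = -456 (g(z, r) = -20 + 4*(-109) = -20 - 436 = -456)
G(-135) + g(56, -66) = -177/(-135) - 456 = -177*(-1/135) - 456 = 59/45 - 456 = -20461/45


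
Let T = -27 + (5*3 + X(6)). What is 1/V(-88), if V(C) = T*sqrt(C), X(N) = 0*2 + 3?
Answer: I*sqrt(22)/396 ≈ 0.011844*I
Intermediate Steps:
X(N) = 3 (X(N) = 0 + 3 = 3)
T = -9 (T = -27 + (5*3 + 3) = -27 + (15 + 3) = -27 + 18 = -9)
V(C) = -9*sqrt(C)
1/V(-88) = 1/(-18*I*sqrt(22)) = I*sqrt(22)/396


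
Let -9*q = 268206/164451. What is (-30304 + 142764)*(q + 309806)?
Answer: 17188794642845360/493353 ≈ 3.4841e+10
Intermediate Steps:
q = -89402/493353 (q = -89402/(3*164451) = -⅑*89402/54817 = -89402/493353 ≈ -0.18121)
(-30304 + 142764)*(q + 309806) = (-30304 + 142764)*(-89402/493353 + 309806) = 112460*(152843630116/493353) = 17188794642845360/493353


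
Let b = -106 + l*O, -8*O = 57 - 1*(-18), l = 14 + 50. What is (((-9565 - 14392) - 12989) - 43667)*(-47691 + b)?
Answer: 3901427361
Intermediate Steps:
l = 64
O = -75/8 (O = -(57 - 1*(-18))/8 = -(57 + 18)/8 = -1/8*75 = -75/8 ≈ -9.3750)
b = -706 (b = -106 + 64*(-75/8) = -106 - 600 = -706)
(((-9565 - 14392) - 12989) - 43667)*(-47691 + b) = (((-9565 - 14392) - 12989) - 43667)*(-47691 - 706) = ((-23957 - 12989) - 43667)*(-48397) = (-36946 - 43667)*(-48397) = -80613*(-48397) = 3901427361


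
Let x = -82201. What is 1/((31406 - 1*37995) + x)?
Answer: -1/88790 ≈ -1.1263e-5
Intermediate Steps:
1/((31406 - 1*37995) + x) = 1/((31406 - 1*37995) - 82201) = 1/((31406 - 37995) - 82201) = 1/(-6589 - 82201) = 1/(-88790) = -1/88790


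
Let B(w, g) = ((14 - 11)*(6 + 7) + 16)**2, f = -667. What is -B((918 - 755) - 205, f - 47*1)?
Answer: -3025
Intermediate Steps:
B(w, g) = 3025 (B(w, g) = (3*13 + 16)**2 = (39 + 16)**2 = 55**2 = 3025)
-B((918 - 755) - 205, f - 47*1) = -1*3025 = -3025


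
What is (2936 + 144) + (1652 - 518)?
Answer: 4214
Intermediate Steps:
(2936 + 144) + (1652 - 518) = 3080 + 1134 = 4214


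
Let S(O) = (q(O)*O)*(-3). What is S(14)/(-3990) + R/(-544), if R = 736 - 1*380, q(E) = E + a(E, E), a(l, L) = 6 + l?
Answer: -3831/12920 ≈ -0.29652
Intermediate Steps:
q(E) = 6 + 2*E (q(E) = E + (6 + E) = 6 + 2*E)
S(O) = -3*O*(6 + 2*O) (S(O) = ((6 + 2*O)*O)*(-3) = (O*(6 + 2*O))*(-3) = -3*O*(6 + 2*O))
R = 356 (R = 736 - 380 = 356)
S(14)/(-3990) + R/(-544) = -6*14*(3 + 14)/(-3990) + 356/(-544) = -6*14*17*(-1/3990) + 356*(-1/544) = -1428*(-1/3990) - 89/136 = 34/95 - 89/136 = -3831/12920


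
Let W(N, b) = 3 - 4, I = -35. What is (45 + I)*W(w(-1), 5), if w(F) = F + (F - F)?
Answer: -10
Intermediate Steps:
w(F) = F (w(F) = F + 0 = F)
W(N, b) = -1
(45 + I)*W(w(-1), 5) = (45 - 35)*(-1) = 10*(-1) = -10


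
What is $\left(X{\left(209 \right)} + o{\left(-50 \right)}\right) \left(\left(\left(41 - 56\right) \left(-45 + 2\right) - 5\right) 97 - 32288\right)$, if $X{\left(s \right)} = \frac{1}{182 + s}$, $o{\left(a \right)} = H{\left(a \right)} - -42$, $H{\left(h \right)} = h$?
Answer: $- \frac{93159584}{391} \approx -2.3826 \cdot 10^{5}$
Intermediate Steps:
$o{\left(a \right)} = 42 + a$ ($o{\left(a \right)} = a - -42 = a + 42 = 42 + a$)
$\left(X{\left(209 \right)} + o{\left(-50 \right)}\right) \left(\left(\left(41 - 56\right) \left(-45 + 2\right) - 5\right) 97 - 32288\right) = \left(\frac{1}{182 + 209} + \left(42 - 50\right)\right) \left(\left(\left(41 - 56\right) \left(-45 + 2\right) - 5\right) 97 - 32288\right) = \left(\frac{1}{391} - 8\right) \left(\left(\left(-15\right) \left(-43\right) - 5\right) 97 - 32288\right) = \left(\frac{1}{391} - 8\right) \left(\left(645 - 5\right) 97 - 32288\right) = - \frac{3127 \left(640 \cdot 97 - 32288\right)}{391} = - \frac{3127 \left(62080 - 32288\right)}{391} = \left(- \frac{3127}{391}\right) 29792 = - \frac{93159584}{391}$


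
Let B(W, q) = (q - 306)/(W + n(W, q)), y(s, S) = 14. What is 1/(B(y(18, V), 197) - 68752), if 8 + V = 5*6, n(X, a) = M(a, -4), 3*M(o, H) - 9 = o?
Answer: -248/17050823 ≈ -1.4545e-5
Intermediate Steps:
M(o, H) = 3 + o/3
n(X, a) = 3 + a/3
V = 22 (V = -8 + 5*6 = -8 + 30 = 22)
B(W, q) = (-306 + q)/(3 + W + q/3) (B(W, q) = (q - 306)/(W + (3 + q/3)) = (-306 + q)/(3 + W + q/3))
1/(B(y(18, V), 197) - 68752) = 1/(3*(-306 + 197)/(9 + 197 + 3*14) - 68752) = 1/(3*(-109)/(9 + 197 + 42) - 68752) = 1/(3*(-109)/248 - 68752) = 1/(3*(1/248)*(-109) - 68752) = 1/(-327/248 - 68752) = 1/(-17050823/248) = -248/17050823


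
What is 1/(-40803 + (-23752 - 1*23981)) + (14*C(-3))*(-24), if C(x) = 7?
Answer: -208236673/88536 ≈ -2352.0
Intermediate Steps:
1/(-40803 + (-23752 - 1*23981)) + (14*C(-3))*(-24) = 1/(-40803 + (-23752 - 1*23981)) + (14*7)*(-24) = 1/(-40803 + (-23752 - 23981)) + 98*(-24) = 1/(-40803 - 47733) - 2352 = 1/(-88536) - 2352 = -1/88536 - 2352 = -208236673/88536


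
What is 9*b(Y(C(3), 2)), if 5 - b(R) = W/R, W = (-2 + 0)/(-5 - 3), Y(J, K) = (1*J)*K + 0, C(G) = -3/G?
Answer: 369/8 ≈ 46.125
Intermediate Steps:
Y(J, K) = J*K (Y(J, K) = J*K + 0 = J*K)
W = ¼ (W = -2/(-8) = -2*(-⅛) = ¼ ≈ 0.25000)
b(R) = 5 - 1/(4*R)
9*b(Y(C(3), 2)) = 9*(5 - 1/(4*(-3/3*2))) = 9*(5 - 1/(4*(-3*⅓*2))) = 9*(5 - 1/(4*((-1*2)))) = 9*(5 - ¼/(-2)) = 9*(5 - ¼*(-½)) = 9*(5 + ⅛) = 9*(41/8) = 369/8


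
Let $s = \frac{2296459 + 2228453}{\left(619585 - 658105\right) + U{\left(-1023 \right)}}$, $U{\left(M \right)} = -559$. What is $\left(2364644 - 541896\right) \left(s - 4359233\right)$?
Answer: $- \frac{310521510708724612}{39079} \approx -7.946 \cdot 10^{12}$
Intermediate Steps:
$s = - \frac{4524912}{39079}$ ($s = \frac{2296459 + 2228453}{\left(619585 - 658105\right) - 559} = \frac{4524912}{\left(619585 - 658105\right) - 559} = \frac{4524912}{-38520 - 559} = \frac{4524912}{-39079} = 4524912 \left(- \frac{1}{39079}\right) = - \frac{4524912}{39079} \approx -115.79$)
$\left(2364644 - 541896\right) \left(s - 4359233\right) = \left(2364644 - 541896\right) \left(- \frac{4524912}{39079} - 4359233\right) = 1822748 \left(- \frac{170358991319}{39079}\right) = - \frac{310521510708724612}{39079}$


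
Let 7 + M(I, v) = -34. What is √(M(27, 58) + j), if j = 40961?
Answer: 2*√10230 ≈ 202.29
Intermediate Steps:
M(I, v) = -41 (M(I, v) = -7 - 34 = -41)
√(M(27, 58) + j) = √(-41 + 40961) = √40920 = 2*√10230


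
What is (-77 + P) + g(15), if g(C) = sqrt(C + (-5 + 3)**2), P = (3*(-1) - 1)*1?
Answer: -81 + sqrt(19) ≈ -76.641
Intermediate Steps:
P = -4 (P = (-3 - 1)*1 = -4*1 = -4)
g(C) = sqrt(4 + C) (g(C) = sqrt(C + (-2)**2) = sqrt(C + 4) = sqrt(4 + C))
(-77 + P) + g(15) = (-77 - 4) + sqrt(4 + 15) = -81 + sqrt(19)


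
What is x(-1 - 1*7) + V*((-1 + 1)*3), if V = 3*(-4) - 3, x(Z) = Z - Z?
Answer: 0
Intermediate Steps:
x(Z) = 0
V = -15 (V = -12 - 3 = -15)
x(-1 - 1*7) + V*((-1 + 1)*3) = 0 - 15*(-1 + 1)*3 = 0 - 0*3 = 0 - 15*0 = 0 + 0 = 0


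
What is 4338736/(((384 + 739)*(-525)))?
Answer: -4338736/589575 ≈ -7.3591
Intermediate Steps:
4338736/(((384 + 739)*(-525))) = 4338736/((1123*(-525))) = 4338736/(-589575) = 4338736*(-1/589575) = -4338736/589575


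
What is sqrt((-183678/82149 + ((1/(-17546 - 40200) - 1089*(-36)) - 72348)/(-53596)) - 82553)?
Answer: 5*I*sqrt(5929416974753235835072639395490)/42374571124964 ≈ 287.32*I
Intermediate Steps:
sqrt((-183678/82149 + ((1/(-17546 - 40200) - 1089*(-36)) - 72348)/(-53596)) - 82553) = sqrt((-183678*1/82149 + ((1/(-57746) + 39204) - 72348)*(-1/53596)) - 82553) = sqrt((-61226/27383 + ((-1/57746 + 39204) - 72348)*(-1/53596)) - 82553) = sqrt((-61226/27383 + (2263874183/57746 - 72348)*(-1/53596)) - 82553) = sqrt((-61226/27383 - 1913933425/57746*(-1/53596)) - 82553) = sqrt((-61226/27383 + 1913933425/3094954616) - 82553) = sqrt(-137082452342441/84749142249928 - 82553) = sqrt(-6996433022610648625/84749142249928) = 5*I*sqrt(5929416974753235835072639395490)/42374571124964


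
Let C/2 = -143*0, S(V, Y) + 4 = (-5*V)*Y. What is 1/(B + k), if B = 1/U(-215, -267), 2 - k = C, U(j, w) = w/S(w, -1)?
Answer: 267/1873 ≈ 0.14255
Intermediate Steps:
S(V, Y) = -4 - 5*V*Y (S(V, Y) = -4 + (-5*V)*Y = -4 - 5*V*Y)
U(j, w) = w/(-4 + 5*w) (U(j, w) = w/(-4 - 5*w*(-1)) = w/(-4 + 5*w))
C = 0 (C = 2*(-143*0) = 2*0 = 0)
k = 2 (k = 2 - 1*0 = 2 + 0 = 2)
B = 1339/267 (B = 1/(-267/(-4 + 5*(-267))) = 1/(-267/(-4 - 1335)) = 1/(-267/(-1339)) = 1/(-267*(-1/1339)) = 1/(267/1339) = 1339/267 ≈ 5.0150)
1/(B + k) = 1/(1339/267 + 2) = 1/(1873/267) = 267/1873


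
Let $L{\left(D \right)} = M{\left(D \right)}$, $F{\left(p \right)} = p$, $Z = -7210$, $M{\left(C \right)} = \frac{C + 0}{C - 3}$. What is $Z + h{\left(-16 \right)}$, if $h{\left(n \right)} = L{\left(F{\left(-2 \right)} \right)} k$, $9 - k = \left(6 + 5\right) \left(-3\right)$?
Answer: $- \frac{35966}{5} \approx -7193.2$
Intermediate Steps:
$M{\left(C \right)} = \frac{C}{-3 + C}$
$k = 42$ ($k = 9 - \left(6 + 5\right) \left(-3\right) = 9 - 11 \left(-3\right) = 9 - -33 = 9 + 33 = 42$)
$L{\left(D \right)} = \frac{D}{-3 + D}$
$h{\left(n \right)} = \frac{84}{5}$ ($h{\left(n \right)} = - \frac{2}{-3 - 2} \cdot 42 = - \frac{2}{-5} \cdot 42 = \left(-2\right) \left(- \frac{1}{5}\right) 42 = \frac{2}{5} \cdot 42 = \frac{84}{5}$)
$Z + h{\left(-16 \right)} = -7210 + \frac{84}{5} = - \frac{35966}{5}$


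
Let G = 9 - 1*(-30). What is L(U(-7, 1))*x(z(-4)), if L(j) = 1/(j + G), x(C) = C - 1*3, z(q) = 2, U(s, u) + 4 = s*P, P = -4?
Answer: -1/63 ≈ -0.015873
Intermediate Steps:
U(s, u) = -4 - 4*s (U(s, u) = -4 + s*(-4) = -4 - 4*s)
G = 39 (G = 9 + 30 = 39)
x(C) = -3 + C (x(C) = C - 3 = -3 + C)
L(j) = 1/(39 + j) (L(j) = 1/(j + 39) = 1/(39 + j))
L(U(-7, 1))*x(z(-4)) = (-3 + 2)/(39 + (-4 - 4*(-7))) = -1/(39 + (-4 + 28)) = -1/(39 + 24) = -1/63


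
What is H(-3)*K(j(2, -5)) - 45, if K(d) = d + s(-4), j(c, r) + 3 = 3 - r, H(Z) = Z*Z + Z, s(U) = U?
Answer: -39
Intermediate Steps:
H(Z) = Z + Z**2 (H(Z) = Z**2 + Z = Z + Z**2)
j(c, r) = -r (j(c, r) = -3 + (3 - r) = -r)
K(d) = -4 + d (K(d) = d - 4 = -4 + d)
H(-3)*K(j(2, -5)) - 45 = (-3*(1 - 3))*(-4 - 1*(-5)) - 45 = (-3*(-2))*(-4 + 5) - 45 = 6*1 - 45 = 6 - 45 = -39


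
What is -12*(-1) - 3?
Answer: 9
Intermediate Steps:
-12*(-1) - 3 = 12 - 3 = 9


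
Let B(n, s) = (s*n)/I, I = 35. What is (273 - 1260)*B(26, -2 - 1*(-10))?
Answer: -29328/5 ≈ -5865.6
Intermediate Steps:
B(n, s) = n*s/35 (B(n, s) = (s*n)/35 = (n*s)*(1/35) = n*s/35)
(273 - 1260)*B(26, -2 - 1*(-10)) = (273 - 1260)*((1/35)*26*(-2 - 1*(-10))) = -141*26*(-2 + 10)/5 = -141*26*8/5 = -987*208/35 = -29328/5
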